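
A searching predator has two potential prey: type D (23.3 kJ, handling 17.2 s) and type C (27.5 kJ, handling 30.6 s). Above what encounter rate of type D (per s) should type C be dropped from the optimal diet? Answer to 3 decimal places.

The zero-one rule: include type C iff E₂/h₂ > λE₁/(1+λh₁). Equality gives the switch point.
λE₁h₂ = E₂ + λE₂h₁ ⇒ λ = E₂/(E₁h₂ − E₂h₁) = 27.5/(713 − 473) = 0.1146 per s.

0.115 per s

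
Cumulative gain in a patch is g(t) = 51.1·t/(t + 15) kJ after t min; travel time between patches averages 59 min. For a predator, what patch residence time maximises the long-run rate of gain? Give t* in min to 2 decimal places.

29.75 min

Maximise g(t)/(T+t): set derivative to zero → g'(t)(T+t) = g(t).
g'(t) = 51.1·15/(t + 15)². Setting 51.1·15/(t+15)² = 51.1t/[(t+15)(59+t)] gives 15(59+t) = t(t+15), so t² = 15×59 = 885.
t* = √885 = 29.75 min.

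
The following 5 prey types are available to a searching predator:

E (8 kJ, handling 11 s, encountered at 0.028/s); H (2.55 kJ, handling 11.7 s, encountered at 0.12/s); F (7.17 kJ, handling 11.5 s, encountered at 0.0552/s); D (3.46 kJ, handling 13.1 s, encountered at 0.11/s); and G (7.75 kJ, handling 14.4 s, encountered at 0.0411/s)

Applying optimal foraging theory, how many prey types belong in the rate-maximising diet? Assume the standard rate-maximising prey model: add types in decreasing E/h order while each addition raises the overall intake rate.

Rank by E/h (kJ/s): E 0.727, F 0.623, G 0.538, D 0.264, H 0.218. Include each in turn until the next type's E/h falls below the running intake rate.
Rate on top 1: 0.1713. F: 0.623 > 0.1713 → include.
Rate on top 2: 0.319. G: 0.538 > 0.319 → include.
Rate on top 3: 0.3702. D: 0.264 < 0.3702 → exclude; stop.
Optimal diet: E, F, G — 3 of 5 types.

3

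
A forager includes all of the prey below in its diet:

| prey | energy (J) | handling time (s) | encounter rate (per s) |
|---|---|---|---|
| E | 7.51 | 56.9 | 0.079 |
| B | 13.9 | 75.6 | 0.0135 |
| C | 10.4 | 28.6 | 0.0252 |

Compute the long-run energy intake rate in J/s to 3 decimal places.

0.144 J/s

Energy encountered per unit search time: 0.079×7.51 + 0.0135×13.9 + 0.0252×10.4 = 1.043 J/s.
Handling time per unit search time: 0.079×56.9 + 0.0135×75.6 + 0.0252×28.6 = 6.236.
Rate = 1.043/(1 + 6.236) = 0.1441 J/s.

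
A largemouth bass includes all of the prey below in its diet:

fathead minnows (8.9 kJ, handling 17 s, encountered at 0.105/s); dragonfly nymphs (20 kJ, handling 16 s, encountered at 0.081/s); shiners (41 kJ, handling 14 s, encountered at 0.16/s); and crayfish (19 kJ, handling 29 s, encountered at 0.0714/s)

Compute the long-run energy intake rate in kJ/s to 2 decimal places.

R = Σλ_iE_i / (1 + Σλ_ih_i)
Numerator: 0.105×8.9 + 0.081×20 + 0.16×41 + 0.0714×19 = 10.47
Denominator: 1 + 0.105×17 + 0.081×16 + 0.16×14 + 0.0714×29 = 8.392
R = 10.47/8.392 = 1.248 kJ/s

1.25 kJ/s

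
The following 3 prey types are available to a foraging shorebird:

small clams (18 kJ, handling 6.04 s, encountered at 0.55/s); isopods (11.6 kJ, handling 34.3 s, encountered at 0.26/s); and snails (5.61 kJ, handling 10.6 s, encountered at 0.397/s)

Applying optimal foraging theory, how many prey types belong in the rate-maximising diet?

E/h in descending order: small clams 2.98, snails 0.529, isopods 0.338 kJ/s. The optimal diet is the largest prefix of this list for which every included type satisfies E_i/h_i > R on the types above it.
Rate on top 1: 2.291. snails: 0.529 < 2.291 → exclude; stop.
Optimal diet: small clams — 1 of 3 types.

1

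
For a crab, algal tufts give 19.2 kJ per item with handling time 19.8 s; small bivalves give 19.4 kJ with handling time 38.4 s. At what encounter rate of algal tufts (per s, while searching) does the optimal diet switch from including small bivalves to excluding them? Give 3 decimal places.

Drop small bivalves once their profitability E₂/h₂ falls below the rate achievable on algal tufts alone: E₂/h₂ = λE₁/(1 + λh₁).
Solve for λ: λE₁h₂ = E₂(1 + λh₁) → λ(E₁h₂ − E₂h₁) = E₂ → λ = E₂/(E₁h₂ − E₂h₁).
λ = 19.4/(19.2×38.4 − 19.4×19.8) = 19.4/353.2 = 0.05493 per s.

0.055 per s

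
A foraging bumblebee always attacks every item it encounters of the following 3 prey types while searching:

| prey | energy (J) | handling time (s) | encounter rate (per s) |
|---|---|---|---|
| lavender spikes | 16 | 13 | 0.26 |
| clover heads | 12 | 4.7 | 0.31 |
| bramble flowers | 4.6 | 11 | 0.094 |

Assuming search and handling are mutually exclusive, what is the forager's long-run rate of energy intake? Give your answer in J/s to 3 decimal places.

1.210 J/s

R = (0.26×16 + 0.31×12 + 0.094×4.6) / (1 + 0.26×13 + 0.31×4.7 + 0.094×11) = 8.312/6.871 = 1.21 J/s.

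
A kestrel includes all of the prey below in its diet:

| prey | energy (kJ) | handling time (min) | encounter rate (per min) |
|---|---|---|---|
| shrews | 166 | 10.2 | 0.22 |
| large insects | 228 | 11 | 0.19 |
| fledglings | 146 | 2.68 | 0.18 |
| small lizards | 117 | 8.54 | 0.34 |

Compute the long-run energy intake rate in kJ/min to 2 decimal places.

R = Σλ_iE_i / (1 + Σλ_ih_i)
Numerator: 0.22×166 + 0.19×228 + 0.18×146 + 0.34×117 = 145.9
Denominator: 1 + 0.22×10.2 + 0.19×11 + 0.18×2.68 + 0.34×8.54 = 8.72
R = 145.9/8.72 = 16.73 kJ/min

16.73 kJ/min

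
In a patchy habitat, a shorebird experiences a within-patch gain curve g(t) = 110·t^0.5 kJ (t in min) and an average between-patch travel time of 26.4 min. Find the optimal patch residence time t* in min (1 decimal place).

By the marginal value theorem, leave when the instantaneous gain rate g'(t) equals the habitat-wide average g(t)/(T + t).
g'(t) = 0.5·110·t^-0.5. Setting 0.5·110·t^-0.5 = 110·t^0.5/(26.4+t) gives 0.5(26.4+t) = t, so 0.50·t = 0.5×26.4.
t* = 0.5×26.4/0.50 = 26.4 min.

26.4 min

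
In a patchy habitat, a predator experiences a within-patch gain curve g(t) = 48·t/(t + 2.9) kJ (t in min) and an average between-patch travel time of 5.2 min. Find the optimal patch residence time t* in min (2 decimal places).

3.88 min

By the marginal value theorem, leave when the instantaneous gain rate g'(t) equals the habitat-wide average g(t)/(T + t).
g'(t) = 48·2.9/(t + 2.9)². Setting 48·2.9/(t+2.9)² = 48t/[(t+2.9)(5.2+t)] gives 2.9(5.2+t) = t(t+2.9), so t² = 2.9×5.2 = 15.08.
t* = √15.08 = 3.883 min.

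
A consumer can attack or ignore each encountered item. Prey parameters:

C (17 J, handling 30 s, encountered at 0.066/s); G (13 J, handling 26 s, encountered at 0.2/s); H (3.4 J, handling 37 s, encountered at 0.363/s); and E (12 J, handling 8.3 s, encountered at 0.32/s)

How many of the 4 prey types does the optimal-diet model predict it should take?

E/h in descending order: E 1.45, C 0.567, G 0.5, H 0.0919 J/s. The optimal diet is the largest prefix of this list for which every included type satisfies E_i/h_i > R on the types above it.
Rate on top 1: 1.05. C: 0.567 < 1.05 → exclude; stop.
Optimal diet: E — 1 of 4 types.

1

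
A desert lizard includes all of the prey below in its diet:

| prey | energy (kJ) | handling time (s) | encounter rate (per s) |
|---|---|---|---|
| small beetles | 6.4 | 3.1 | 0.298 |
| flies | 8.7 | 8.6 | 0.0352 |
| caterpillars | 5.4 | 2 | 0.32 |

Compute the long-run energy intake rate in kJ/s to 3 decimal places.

R = (0.298×6.4 + 0.0352×8.7 + 0.32×5.4) / (1 + 0.298×3.1 + 0.0352×8.6 + 0.32×2) = 3.941/2.867 = 1.375 kJ/s.

1.375 kJ/s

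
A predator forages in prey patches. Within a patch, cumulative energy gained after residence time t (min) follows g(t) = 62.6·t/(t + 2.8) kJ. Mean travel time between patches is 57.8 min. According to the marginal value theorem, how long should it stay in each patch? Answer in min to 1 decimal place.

12.7 min

Maximise g(t)/(T+t): set derivative to zero → g'(t)(T+t) = g(t).
g'(t) = 62.6·2.8/(t + 2.8)². Setting 62.6·2.8/(t+2.8)² = 62.6t/[(t+2.8)(57.8+t)] gives 2.8(57.8+t) = t(t+2.8), so t² = 2.8×57.8 = 161.8.
t* = √161.8 = 12.72 min.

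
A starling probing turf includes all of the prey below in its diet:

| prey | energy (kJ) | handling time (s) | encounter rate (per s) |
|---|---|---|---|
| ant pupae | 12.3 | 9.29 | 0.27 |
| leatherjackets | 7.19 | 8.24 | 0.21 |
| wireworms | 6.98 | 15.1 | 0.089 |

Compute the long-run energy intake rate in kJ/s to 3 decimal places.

0.828 kJ/s

Energy encountered per unit search time: 0.27×12.3 + 0.21×7.19 + 0.089×6.98 = 5.452 kJ/s.
Handling time per unit search time: 0.27×9.29 + 0.21×8.24 + 0.089×15.1 = 5.583.
Rate = 5.452/(1 + 5.583) = 0.8283 kJ/s.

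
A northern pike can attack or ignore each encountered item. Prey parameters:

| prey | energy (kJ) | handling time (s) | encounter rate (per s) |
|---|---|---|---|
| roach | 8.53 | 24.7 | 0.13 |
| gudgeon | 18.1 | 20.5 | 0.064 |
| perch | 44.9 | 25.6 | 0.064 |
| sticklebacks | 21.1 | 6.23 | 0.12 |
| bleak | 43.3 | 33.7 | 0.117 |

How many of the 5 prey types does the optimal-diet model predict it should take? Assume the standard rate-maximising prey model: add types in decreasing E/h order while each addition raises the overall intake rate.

2

Profitabilities (E/h, kJ/s): sticklebacks 3.39, perch 1.75, bleak 1.28, gudgeon 0.883, roach 0.345. Add prey in this order while the next type's profitability exceeds the intake rate on those already taken.
Rate on top 1: 1.449. perch: 1.75 > 1.449 → include.
Rate on top 2: 1.596. bleak: 1.28 < 1.596 → exclude; stop.
Optimal diet: sticklebacks, perch — 2 of 5 types.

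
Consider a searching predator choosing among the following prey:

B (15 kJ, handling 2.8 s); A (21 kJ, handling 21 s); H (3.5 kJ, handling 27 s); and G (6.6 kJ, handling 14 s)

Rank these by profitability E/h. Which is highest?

B

Profitability E/h (kJ/s): B = 15/2.8 = 5.36, A = 21/21 = 1, H = 3.5/27 = 0.13, G = 6.6/14 = 0.471.
Ranked: B > A > G > H.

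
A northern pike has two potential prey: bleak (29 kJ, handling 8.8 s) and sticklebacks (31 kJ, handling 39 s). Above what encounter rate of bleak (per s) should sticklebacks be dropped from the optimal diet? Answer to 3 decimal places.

At the threshold, the rate on bleak alone equals the profitability of sticklebacks: λ·29/(1 + λ·8.8) = 31/39 = 0.7949.
Rearranging, λ(29 − 0.7949×8.8) = 0.7949, so λ = 0.7949/22.01 = 0.03612 per s.

0.036 per s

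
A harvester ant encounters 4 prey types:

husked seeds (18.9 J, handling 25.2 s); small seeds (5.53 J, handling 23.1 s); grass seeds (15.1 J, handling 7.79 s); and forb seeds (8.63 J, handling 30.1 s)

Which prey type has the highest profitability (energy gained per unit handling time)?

In descending order of E/h:
grass seeds: 15.1/7.79 = 1.94 J/s
husked seeds: 18.9/25.2 = 0.75 J/s
forb seeds: 8.63/30.1 = 0.287 J/s
small seeds: 5.53/23.1 = 0.239 J/s

grass seeds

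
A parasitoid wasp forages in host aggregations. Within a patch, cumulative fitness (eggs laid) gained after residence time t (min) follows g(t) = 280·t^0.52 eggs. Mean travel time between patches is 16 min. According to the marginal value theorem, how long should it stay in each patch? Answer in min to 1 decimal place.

17.3 min

Optimal t* satisfies g'(t*) = g(t*)/(T + t*).
g'(t) = 0.52·280·t^-0.48. Setting 0.52·280·t^-0.48 = 280·t^0.52/(16+t) gives 0.52(16+t) = t, so 0.48·t = 0.52×16.
t* = 0.52×16/0.48 = 17.33 min.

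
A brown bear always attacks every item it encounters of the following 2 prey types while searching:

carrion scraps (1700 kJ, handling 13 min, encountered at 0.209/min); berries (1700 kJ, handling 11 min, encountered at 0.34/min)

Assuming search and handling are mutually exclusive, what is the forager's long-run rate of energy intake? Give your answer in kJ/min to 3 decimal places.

Energy encountered per unit search time: 0.209×1700 + 0.34×1700 = 933.3 kJ/min.
Handling time per unit search time: 0.209×13 + 0.34×11 = 6.457.
Rate = 933.3/(1 + 6.457) = 125.2 kJ/min.

125.158 kJ/min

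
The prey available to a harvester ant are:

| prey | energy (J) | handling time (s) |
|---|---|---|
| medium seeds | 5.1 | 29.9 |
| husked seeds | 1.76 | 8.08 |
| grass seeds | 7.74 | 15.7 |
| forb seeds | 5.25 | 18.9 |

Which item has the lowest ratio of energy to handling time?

medium seeds

Profitability E/h (J/s): medium seeds = 5.1/29.9 = 0.171, husked seeds = 1.76/8.08 = 0.218, grass seeds = 7.74/15.7 = 0.493, forb seeds = 5.25/18.9 = 0.278.
Ranked: grass seeds > forb seeds > husked seeds > medium seeds.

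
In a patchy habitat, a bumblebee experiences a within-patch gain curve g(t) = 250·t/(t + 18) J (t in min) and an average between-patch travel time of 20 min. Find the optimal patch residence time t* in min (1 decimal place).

19.0 min

By the marginal value theorem, leave when the instantaneous gain rate g'(t) equals the habitat-wide average g(t)/(T + t).
g'(t) = 250·18/(t + 18)². Setting 250·18/(t+18)² = 250t/[(t+18)(20+t)] gives 18(20+t) = t(t+18), so t² = 18×20 = 360.
t* = √360 = 18.97 min.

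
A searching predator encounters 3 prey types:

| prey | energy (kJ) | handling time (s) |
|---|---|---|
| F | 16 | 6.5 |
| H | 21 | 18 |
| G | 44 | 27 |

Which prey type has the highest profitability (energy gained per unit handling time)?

In descending order of E/h:
F: 16/6.5 = 2.46 kJ/s
G: 44/27 = 1.63 kJ/s
H: 21/18 = 1.17 kJ/s

F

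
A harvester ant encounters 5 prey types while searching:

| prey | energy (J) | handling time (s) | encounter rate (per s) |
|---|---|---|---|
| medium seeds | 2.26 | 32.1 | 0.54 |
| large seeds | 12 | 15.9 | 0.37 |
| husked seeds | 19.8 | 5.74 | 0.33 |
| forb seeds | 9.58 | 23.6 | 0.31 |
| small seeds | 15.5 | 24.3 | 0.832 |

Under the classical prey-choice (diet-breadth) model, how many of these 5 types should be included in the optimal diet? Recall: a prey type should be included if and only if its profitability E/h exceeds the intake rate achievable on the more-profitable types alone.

Profitabilities (E/h, J/s): husked seeds 3.45, large seeds 0.755, small seeds 0.638, forb seeds 0.406, medium seeds 0.0704. Add prey in this order while the next type's profitability exceeds the intake rate on those already taken.
Rate on top 1: 2.258. large seeds: 0.755 < 2.258 → exclude; stop.
Optimal diet: husked seeds — 1 of 5 types.

1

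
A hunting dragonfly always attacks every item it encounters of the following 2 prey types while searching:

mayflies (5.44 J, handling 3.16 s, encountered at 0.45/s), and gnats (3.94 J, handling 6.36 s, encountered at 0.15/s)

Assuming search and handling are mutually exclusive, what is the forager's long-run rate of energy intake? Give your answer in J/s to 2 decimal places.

0.90 J/s

R = (0.45×5.44 + 0.15×3.94) / (1 + 0.45×3.16 + 0.15×6.36) = 3.039/3.376 = 0.9002 J/s.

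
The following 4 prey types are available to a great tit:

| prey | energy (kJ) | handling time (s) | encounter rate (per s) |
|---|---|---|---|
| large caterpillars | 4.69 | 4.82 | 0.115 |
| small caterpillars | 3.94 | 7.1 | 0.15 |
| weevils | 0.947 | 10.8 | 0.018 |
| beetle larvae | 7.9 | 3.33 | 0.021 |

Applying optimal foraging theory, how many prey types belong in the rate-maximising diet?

3

Rank by E/h (kJ/s): beetle larvae 2.37, large caterpillars 0.973, small caterpillars 0.555, weevils 0.0877. Include each in turn until the next type's E/h falls below the running intake rate.
Rate on top 1: 0.1551. large caterpillars: 0.973 > 0.1551 → include.
Rate on top 2: 0.4342. small caterpillars: 0.555 > 0.4342 → include.
Rate on top 3: 0.482. weevils: 0.0877 < 0.482 → exclude; stop.
Optimal diet: beetle larvae, large caterpillars, small caterpillars — 3 of 4 types.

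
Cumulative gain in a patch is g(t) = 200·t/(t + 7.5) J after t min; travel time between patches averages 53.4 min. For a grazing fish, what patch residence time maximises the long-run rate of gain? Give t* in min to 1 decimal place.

20.0 min

Maximise g(t)/(T+t): set derivative to zero → g'(t)(T+t) = g(t).
g'(t) = 200·7.5/(t + 7.5)². Setting 200·7.5/(t+7.5)² = 200t/[(t+7.5)(53.4+t)] gives 7.5(53.4+t) = t(t+7.5), so t² = 7.5×53.4 = 400.5.
t* = √400.5 = 20.01 min.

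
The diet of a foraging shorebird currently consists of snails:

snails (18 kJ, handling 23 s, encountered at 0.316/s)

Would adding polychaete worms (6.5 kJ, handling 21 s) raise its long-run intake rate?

Intake rate on the current diet: R = (0.316×18) / (1 + 0.316×23) = 5.688/8.268 = 0.688 kJ/s.
polychaete worms: E/h = 6.5/21 = 0.3095 kJ/s.
0.3095 < 0.688, so adding polychaete worms would lower the average — exclude it.

No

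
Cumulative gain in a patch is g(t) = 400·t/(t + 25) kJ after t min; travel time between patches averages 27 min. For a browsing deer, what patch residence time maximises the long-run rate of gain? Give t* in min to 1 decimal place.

26.0 min

Maximise g(t)/(T+t): set derivative to zero → g'(t)(T+t) = g(t).
g'(t) = 400·25/(t + 25)². Setting 400·25/(t+25)² = 400t/[(t+25)(27+t)] gives 25(27+t) = t(t+25), so t² = 25×27 = 675.
t* = √675 = 25.98 min.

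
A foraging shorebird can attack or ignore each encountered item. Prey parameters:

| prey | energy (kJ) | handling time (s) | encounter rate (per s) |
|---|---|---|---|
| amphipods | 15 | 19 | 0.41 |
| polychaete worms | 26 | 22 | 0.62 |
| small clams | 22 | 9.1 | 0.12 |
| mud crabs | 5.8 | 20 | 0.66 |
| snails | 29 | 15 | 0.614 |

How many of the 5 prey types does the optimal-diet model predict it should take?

2

E/h in descending order: small clams 2.42, snails 1.93, polychaete worms 1.18, amphipods 0.789, mud crabs 0.29 kJ/s. The optimal diet is the largest prefix of this list for which every included type satisfies E_i/h_i > R on the types above it.
Rate on top 1: 1.262. snails: 1.93 > 1.262 → include.
Rate on top 2: 1.809. polychaete worms: 1.18 < 1.809 → exclude; stop.
Optimal diet: small clams, snails — 2 of 5 types.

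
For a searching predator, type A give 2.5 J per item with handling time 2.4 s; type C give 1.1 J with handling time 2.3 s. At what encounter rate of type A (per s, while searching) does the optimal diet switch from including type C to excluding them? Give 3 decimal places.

0.354 per s

At the threshold, the rate on type A alone equals the profitability of type C: λ·2.5/(1 + λ·2.4) = 1.1/2.3 = 0.4783.
Rearranging, λ(2.5 − 0.4783×2.4) = 0.4783, so λ = 0.4783/1.352 = 0.3537 per s.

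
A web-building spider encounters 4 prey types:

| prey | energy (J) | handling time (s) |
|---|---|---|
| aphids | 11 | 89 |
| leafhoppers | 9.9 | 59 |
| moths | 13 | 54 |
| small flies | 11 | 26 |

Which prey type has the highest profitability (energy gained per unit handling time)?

In descending order of E/h:
small flies: 11/26 = 0.423 J/s
moths: 13/54 = 0.241 J/s
leafhoppers: 9.9/59 = 0.168 J/s
aphids: 11/89 = 0.124 J/s

small flies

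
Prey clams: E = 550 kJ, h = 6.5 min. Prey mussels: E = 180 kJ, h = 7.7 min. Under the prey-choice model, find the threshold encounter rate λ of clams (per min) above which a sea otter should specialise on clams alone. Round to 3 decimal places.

At the threshold, the rate on clams alone equals the profitability of mussels: λ·550/(1 + λ·6.5) = 180/7.7 = 23.38.
Rearranging, λ(550 − 23.38×6.5) = 23.38, so λ = 23.38/398.1 = 0.05873 per min.

0.059 per min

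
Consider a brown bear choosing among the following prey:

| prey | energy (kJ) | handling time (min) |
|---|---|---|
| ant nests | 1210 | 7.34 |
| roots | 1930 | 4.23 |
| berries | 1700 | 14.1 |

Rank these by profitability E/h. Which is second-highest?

In descending order of E/h:
roots: 1930/4.23 = 456 kJ/min
ant nests: 1210/7.34 = 165 kJ/min
berries: 1700/14.1 = 121 kJ/min

ant nests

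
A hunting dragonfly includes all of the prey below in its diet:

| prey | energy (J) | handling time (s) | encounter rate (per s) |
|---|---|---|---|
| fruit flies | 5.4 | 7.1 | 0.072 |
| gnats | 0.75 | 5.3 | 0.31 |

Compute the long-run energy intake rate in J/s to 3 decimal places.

R = Σλ_iE_i / (1 + Σλ_ih_i)
Numerator: 0.072×5.4 + 0.31×0.75 = 0.6213
Denominator: 1 + 0.072×7.1 + 0.31×5.3 = 3.154
R = 0.6213/3.154 = 0.197 J/s

0.197 J/s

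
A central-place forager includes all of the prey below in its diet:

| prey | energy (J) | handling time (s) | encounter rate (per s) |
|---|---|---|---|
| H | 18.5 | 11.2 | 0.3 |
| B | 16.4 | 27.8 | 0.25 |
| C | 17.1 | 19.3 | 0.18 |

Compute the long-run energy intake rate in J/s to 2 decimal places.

0.86 J/s

R = (0.3×18.5 + 0.25×16.4 + 0.18×17.1) / (1 + 0.3×11.2 + 0.25×27.8 + 0.18×19.3) = 12.73/14.78 = 0.8609 J/s.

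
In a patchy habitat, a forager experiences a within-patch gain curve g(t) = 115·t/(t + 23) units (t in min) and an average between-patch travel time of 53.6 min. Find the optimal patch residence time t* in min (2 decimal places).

35.11 min

By the marginal value theorem, leave when the instantaneous gain rate g'(t) equals the habitat-wide average g(t)/(T + t).
g'(t) = 115·23/(t + 23)². Setting 115·23/(t+23)² = 115t/[(t+23)(53.6+t)] gives 23(53.6+t) = t(t+23), so t² = 23×53.6 = 1233.
t* = √1233 = 35.11 min.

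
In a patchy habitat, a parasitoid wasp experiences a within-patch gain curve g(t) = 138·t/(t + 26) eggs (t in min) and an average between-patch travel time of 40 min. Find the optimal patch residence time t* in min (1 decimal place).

32.2 min

Maximise g(t)/(T+t): set derivative to zero → g'(t)(T+t) = g(t).
g'(t) = 138·26/(t + 26)². Setting 138·26/(t+26)² = 138t/[(t+26)(40+t)] gives 26(40+t) = t(t+26), so t² = 26×40 = 1040.
t* = √1040 = 32.25 min.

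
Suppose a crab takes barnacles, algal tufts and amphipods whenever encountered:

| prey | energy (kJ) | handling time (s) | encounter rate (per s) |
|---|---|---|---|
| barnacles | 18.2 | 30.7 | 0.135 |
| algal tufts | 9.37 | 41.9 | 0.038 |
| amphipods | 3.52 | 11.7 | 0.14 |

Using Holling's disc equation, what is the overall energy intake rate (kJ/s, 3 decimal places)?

0.395 kJ/s

R = (0.135×18.2 + 0.038×9.37 + 0.14×3.52) / (1 + 0.135×30.7 + 0.038×41.9 + 0.14×11.7) = 3.306/8.375 = 0.3947 kJ/s.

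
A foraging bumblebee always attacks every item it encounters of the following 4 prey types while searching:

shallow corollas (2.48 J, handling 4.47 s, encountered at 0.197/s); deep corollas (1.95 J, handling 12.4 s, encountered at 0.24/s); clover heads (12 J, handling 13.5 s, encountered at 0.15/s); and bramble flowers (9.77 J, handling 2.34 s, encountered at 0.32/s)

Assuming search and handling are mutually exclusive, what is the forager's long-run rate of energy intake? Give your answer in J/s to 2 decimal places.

R = Σλ_iE_i / (1 + Σλ_ih_i)
Numerator: 0.197×2.48 + 0.24×1.95 + 0.15×12 + 0.32×9.77 = 5.883
Denominator: 1 + 0.197×4.47 + 0.24×12.4 + 0.15×13.5 + 0.32×2.34 = 7.63
R = 5.883/7.63 = 0.771 J/s

0.77 J/s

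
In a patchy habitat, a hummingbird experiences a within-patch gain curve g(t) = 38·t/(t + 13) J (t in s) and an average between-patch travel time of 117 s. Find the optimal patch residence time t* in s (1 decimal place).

Maximise g(t)/(T+t): set derivative to zero → g'(t)(T+t) = g(t).
g'(t) = 38·13/(t + 13)². Setting 38·13/(t+13)² = 38t/[(t+13)(117+t)] gives 13(117+t) = t(t+13), so t² = 13×117 = 1521.
t* = √1521 = 39 s.

39.0 s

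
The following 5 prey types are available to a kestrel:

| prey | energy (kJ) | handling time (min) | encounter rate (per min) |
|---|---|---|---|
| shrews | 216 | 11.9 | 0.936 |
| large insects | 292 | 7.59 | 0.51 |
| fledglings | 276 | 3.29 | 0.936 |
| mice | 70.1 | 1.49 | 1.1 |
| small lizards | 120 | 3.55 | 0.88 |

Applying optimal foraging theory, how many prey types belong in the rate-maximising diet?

E/h in descending order: fledglings 83.9, mice 47, large insects 38.5, small lizards 33.8, shrews 18.2 kJ/min. The optimal diet is the largest prefix of this list for which every included type satisfies E_i/h_i > R on the types above it.
Rate on top 1: 63.33. mice: 47 < 63.33 → exclude; stop.
Optimal diet: fledglings — 1 of 5 types.

1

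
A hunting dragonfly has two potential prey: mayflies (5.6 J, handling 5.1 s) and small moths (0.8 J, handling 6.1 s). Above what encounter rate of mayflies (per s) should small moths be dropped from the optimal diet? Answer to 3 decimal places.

The zero-one rule: include small moths iff E₂/h₂ > λE₁/(1+λh₁). Equality gives the switch point.
λE₁h₂ = E₂ + λE₂h₁ ⇒ λ = E₂/(E₁h₂ − E₂h₁) = 0.8/(34.16 − 4.08) = 0.0266 per s.

0.027 per s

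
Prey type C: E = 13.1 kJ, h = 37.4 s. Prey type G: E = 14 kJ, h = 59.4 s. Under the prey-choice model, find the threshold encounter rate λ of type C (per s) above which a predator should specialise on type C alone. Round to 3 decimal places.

0.055 per s

At the threshold, the rate on type C alone equals the profitability of type G: λ·13.1/(1 + λ·37.4) = 14/59.4 = 0.2357.
Rearranging, λ(13.1 − 0.2357×37.4) = 0.2357, so λ = 0.2357/4.285 = 0.055 per s.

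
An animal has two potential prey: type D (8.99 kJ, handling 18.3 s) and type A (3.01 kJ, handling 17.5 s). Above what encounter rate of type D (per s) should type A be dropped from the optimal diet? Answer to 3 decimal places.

The zero-one rule: include type A iff E₂/h₂ > λE₁/(1+λh₁). Equality gives the switch point.
λE₁h₂ = E₂ + λE₂h₁ ⇒ λ = E₂/(E₁h₂ − E₂h₁) = 3.01/(157.3 − 55.08) = 0.02944 per s.

0.029 per s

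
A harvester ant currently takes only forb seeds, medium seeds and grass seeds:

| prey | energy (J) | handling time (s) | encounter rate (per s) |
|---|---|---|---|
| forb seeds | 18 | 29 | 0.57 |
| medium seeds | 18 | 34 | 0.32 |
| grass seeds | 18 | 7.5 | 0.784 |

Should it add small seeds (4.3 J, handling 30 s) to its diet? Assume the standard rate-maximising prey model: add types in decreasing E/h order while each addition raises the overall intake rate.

On forb seeds, medium seeds and grass seeds alone, R = ΣλE/(1+Σλh) = 30.13/34.29 = 0.8787 J/s.
small seeds: E/h = 4.3/30 = 0.1433 J/s.
0.1433 < 0.8787, so adding small seeds would lower the average — exclude it.

No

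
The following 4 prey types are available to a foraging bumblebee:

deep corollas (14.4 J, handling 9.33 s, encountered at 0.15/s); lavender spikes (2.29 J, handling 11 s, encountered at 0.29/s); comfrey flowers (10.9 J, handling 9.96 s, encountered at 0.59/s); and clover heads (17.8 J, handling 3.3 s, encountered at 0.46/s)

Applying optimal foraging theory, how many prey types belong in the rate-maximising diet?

1

Profitabilities (E/h, J/s): clover heads 5.39, deep corollas 1.54, comfrey flowers 1.09, lavender spikes 0.208. Add prey in this order while the next type's profitability exceeds the intake rate on those already taken.
Rate on top 1: 3.252. deep corollas: 1.54 < 3.252 → exclude; stop.
Optimal diet: clover heads — 1 of 4 types.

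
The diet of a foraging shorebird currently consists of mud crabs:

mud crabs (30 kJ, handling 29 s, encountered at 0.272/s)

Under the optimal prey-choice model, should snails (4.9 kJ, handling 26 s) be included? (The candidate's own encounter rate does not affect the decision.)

Current rate: (0.272×30)/(1 + 0.272×29) = 0.9181 kJ/s.
snails: E/h = 4.9/26 = 0.1885 kJ/s.
Since 0.1885 < R, time spent handling snails is better spent searching.

No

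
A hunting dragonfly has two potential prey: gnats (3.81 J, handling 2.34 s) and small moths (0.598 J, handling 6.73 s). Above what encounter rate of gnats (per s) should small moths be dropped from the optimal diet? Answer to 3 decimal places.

0.025 per s

Drop small moths once their profitability E₂/h₂ falls below the rate achievable on gnats alone: E₂/h₂ = λE₁/(1 + λh₁).
Solve for λ: λE₁h₂ = E₂(1 + λh₁) → λ(E₁h₂ − E₂h₁) = E₂ → λ = E₂/(E₁h₂ − E₂h₁).
λ = 0.598/(3.81×6.73 − 0.598×2.34) = 0.598/24.24 = 0.02467 per s.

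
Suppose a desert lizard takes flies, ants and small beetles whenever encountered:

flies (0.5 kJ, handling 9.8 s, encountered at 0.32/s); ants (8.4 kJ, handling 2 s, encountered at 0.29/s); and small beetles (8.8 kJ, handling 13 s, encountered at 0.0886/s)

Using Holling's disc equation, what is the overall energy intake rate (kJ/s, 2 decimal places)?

Energy encountered per unit search time: 0.32×0.5 + 0.29×8.4 + 0.0886×8.8 = 3.376 kJ/s.
Handling time per unit search time: 0.32×9.8 + 0.29×2 + 0.0886×13 = 4.868.
Rate = 3.376/(1 + 4.868) = 0.5753 kJ/s.

0.58 kJ/s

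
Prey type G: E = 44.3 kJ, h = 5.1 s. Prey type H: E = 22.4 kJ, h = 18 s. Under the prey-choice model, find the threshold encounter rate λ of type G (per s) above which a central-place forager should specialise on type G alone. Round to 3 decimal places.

0.033 per s

At the threshold, the rate on type G alone equals the profitability of type H: λ·44.3/(1 + λ·5.1) = 22.4/18 = 1.244.
Rearranging, λ(44.3 − 1.244×5.1) = 1.244, so λ = 1.244/37.95 = 0.03279 per s.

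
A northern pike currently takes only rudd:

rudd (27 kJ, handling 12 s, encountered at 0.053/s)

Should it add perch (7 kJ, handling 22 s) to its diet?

No

On rudd alone, R = ΣλE/(1+Σλh) = 1.431/1.636 = 0.8747 kJ/s.
Profitability of perch: 7/22 = 0.3182 kJ/s.
Since 0.3182 < R, time spent handling perch is better spent searching.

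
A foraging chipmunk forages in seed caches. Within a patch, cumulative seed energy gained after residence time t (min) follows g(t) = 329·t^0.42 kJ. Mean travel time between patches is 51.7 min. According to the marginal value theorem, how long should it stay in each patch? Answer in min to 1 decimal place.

37.4 min

Optimal t* satisfies g'(t*) = g(t*)/(T + t*).
g'(t) = 0.42·329·t^-0.58. Setting 0.42·329·t^-0.58 = 329·t^0.42/(51.7+t) gives 0.42(51.7+t) = t, so 0.58·t = 0.42×51.7.
t* = 0.42×51.7/0.58 = 37.44 min.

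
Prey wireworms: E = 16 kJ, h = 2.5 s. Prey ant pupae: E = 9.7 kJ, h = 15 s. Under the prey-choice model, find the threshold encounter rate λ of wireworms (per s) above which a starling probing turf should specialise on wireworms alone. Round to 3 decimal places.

0.045 per s

The zero-one rule: include ant pupae iff E₂/h₂ > λE₁/(1+λh₁). Equality gives the switch point.
λE₁h₂ = E₂ + λE₂h₁ ⇒ λ = E₂/(E₁h₂ − E₂h₁) = 9.7/(240 − 24.25) = 0.04496 per s.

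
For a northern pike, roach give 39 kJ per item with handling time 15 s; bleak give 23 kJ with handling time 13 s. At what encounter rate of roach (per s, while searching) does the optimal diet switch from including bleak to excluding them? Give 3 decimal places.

At the threshold, the rate on roach alone equals the profitability of bleak: λ·39/(1 + λ·15) = 23/13 = 1.769.
Rearranging, λ(39 − 1.769×15) = 1.769, so λ = 1.769/12.46 = 0.142 per s.

0.142 per s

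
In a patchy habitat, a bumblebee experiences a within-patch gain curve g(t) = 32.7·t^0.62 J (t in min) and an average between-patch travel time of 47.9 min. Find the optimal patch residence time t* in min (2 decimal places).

By the marginal value theorem, leave when the instantaneous gain rate g'(t) equals the habitat-wide average g(t)/(T + t).
g'(t) = 0.62·32.7·t^-0.38. Setting 0.62·32.7·t^-0.38 = 32.7·t^0.62/(47.9+t) gives 0.62(47.9+t) = t, so 0.38·t = 0.62×47.9.
t* = 0.62×47.9/0.38 = 78.15 min.

78.15 min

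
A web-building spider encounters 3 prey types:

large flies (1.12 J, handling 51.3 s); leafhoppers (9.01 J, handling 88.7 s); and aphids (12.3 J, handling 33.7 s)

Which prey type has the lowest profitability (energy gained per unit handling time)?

Profitability E/h (J/s): large flies = 1.12/51.3 = 0.0218, leafhoppers = 9.01/88.7 = 0.102, aphids = 12.3/33.7 = 0.365.
Ranked: aphids > leafhoppers > large flies.

large flies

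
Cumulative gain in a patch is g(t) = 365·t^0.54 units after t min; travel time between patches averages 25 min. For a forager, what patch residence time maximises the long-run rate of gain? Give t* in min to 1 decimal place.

Optimal t* satisfies g'(t*) = g(t*)/(T + t*).
g'(t) = 0.54·365·t^-0.46. Setting 0.54·365·t^-0.46 = 365·t^0.54/(25+t) gives 0.54(25+t) = t, so 0.46·t = 0.54×25.
t* = 0.54×25/0.46 = 29.35 min.

29.3 min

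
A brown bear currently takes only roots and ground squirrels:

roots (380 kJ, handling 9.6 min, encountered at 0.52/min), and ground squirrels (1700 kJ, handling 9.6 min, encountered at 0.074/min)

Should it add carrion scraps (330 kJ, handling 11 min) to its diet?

Current rate: (0.52×380 + 0.074×1700)/(1 + 0.52×9.6 + 0.074×9.6) = 48.25 kJ/min.
carrion scraps: E/h = 330/11 = 30 kJ/min.
Since 30 < R, time spent handling carrion scraps is better spent searching.

No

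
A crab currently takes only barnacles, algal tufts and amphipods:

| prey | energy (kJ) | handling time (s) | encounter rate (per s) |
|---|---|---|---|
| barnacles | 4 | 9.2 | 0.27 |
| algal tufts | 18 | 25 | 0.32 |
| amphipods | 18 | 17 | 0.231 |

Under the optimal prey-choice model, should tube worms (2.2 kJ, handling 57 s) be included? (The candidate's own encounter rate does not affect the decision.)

No

Current rate: (0.27×4 + 0.32×18 + 0.231×18)/(1 + 0.27×9.2 + 0.32×25 + 0.231×17) = 0.7136 kJ/s.
tube worms: E/h = 2.2/57 = 0.0386 kJ/s.
0.0386 < 0.7136, so adding tube worms would lower the average — exclude it.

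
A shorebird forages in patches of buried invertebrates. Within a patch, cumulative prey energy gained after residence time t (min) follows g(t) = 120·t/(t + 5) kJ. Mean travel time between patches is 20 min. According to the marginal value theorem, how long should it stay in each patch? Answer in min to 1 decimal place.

10.0 min

Optimal t* satisfies g'(t*) = g(t*)/(T + t*).
g'(t) = 120·5/(t + 5)². Setting 120·5/(t+5)² = 120t/[(t+5)(20+t)] gives 5(20+t) = t(t+5), so t² = 5×20 = 100.
t* = √100 = 10 min.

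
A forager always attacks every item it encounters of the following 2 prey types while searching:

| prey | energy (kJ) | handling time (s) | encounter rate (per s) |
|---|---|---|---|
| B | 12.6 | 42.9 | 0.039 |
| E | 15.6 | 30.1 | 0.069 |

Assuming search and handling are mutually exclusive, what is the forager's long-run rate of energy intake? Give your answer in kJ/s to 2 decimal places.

0.33 kJ/s

Energy encountered per unit search time: 0.039×12.6 + 0.069×15.6 = 1.568 kJ/s.
Handling time per unit search time: 0.039×42.9 + 0.069×30.1 = 3.75.
Rate = 1.568/(1 + 3.75) = 0.3301 kJ/s.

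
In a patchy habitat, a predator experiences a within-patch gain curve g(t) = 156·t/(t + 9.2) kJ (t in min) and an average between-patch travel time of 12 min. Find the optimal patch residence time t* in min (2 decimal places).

10.51 min

Optimal t* satisfies g'(t*) = g(t*)/(T + t*).
g'(t) = 156·9.2/(t + 9.2)². Setting 156·9.2/(t+9.2)² = 156t/[(t+9.2)(12+t)] gives 9.2(12+t) = t(t+9.2), so t² = 9.2×12 = 110.4.
t* = √110.4 = 10.51 min.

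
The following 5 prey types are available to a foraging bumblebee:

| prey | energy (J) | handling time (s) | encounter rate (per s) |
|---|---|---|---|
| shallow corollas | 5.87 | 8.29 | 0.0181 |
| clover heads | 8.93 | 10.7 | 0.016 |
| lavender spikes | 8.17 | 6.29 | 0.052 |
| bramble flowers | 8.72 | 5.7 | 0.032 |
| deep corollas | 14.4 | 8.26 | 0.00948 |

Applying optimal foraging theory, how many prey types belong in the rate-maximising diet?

5

E/h in descending order: deep corollas 1.74, bramble flowers 1.53, lavender spikes 1.3, clover heads 0.835, shallow corollas 0.708 J/s. The optimal diet is the largest prefix of this list for which every included type satisfies E_i/h_i > R on the types above it.
Rate on top 1: 0.1266. bramble flowers: 1.53 > 0.1266 → include.
Rate on top 2: 0.3296. lavender spikes: 1.3 > 0.3296 → include.
Rate on top 3: 0.5293. clover heads: 0.835 > 0.5293 → include.
Rate on top 4: 0.559. shallow corollas: 0.708 > 0.559 → include.
Optimal diet: deep corollas, bramble flowers, lavender spikes, clover heads, shallow corollas — 5 of 5 types.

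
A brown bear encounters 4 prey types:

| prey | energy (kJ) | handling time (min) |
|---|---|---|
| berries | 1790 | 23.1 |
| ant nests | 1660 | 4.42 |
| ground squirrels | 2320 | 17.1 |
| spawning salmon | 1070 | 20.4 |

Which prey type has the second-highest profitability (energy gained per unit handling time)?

ground squirrels

In descending order of E/h:
ant nests: 1660/4.42 = 376 kJ/min
ground squirrels: 2320/17.1 = 136 kJ/min
berries: 1790/23.1 = 77.5 kJ/min
spawning salmon: 1070/20.4 = 52.5 kJ/min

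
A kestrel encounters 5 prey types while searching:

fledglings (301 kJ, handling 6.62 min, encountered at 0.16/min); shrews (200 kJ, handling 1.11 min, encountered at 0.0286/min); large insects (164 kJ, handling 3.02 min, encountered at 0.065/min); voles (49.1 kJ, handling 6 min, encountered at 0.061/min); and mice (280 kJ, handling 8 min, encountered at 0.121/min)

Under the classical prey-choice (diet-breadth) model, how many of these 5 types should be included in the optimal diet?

4

Profitabilities (E/h, kJ/min): shrews 180, large insects 54.3, fledglings 45.5, mice 35, voles 8.18. Add prey in this order while the next type's profitability exceeds the intake rate on those already taken.
Rate on top 1: 5.544. large insects: 54.3 > 5.544 → include.
Rate on top 2: 13.34. fledglings: 45.5 > 13.34 → include.
Rate on top 3: 28.22. mice: 35 > 28.22 → include.
Rate on top 4: 30.23. voles: 8.18 < 30.23 → exclude; stop.
Optimal diet: shrews, large insects, fledglings, mice — 4 of 5 types.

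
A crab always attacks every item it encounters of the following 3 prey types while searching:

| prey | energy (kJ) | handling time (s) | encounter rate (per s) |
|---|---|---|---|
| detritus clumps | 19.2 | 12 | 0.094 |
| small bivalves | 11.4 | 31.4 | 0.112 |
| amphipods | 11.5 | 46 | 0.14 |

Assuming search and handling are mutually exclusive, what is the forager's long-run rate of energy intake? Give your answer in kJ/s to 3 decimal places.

0.388 kJ/s

R = (0.094×19.2 + 0.112×11.4 + 0.14×11.5) / (1 + 0.094×12 + 0.112×31.4 + 0.14×46) = 4.692/12.08 = 0.3882 kJ/s.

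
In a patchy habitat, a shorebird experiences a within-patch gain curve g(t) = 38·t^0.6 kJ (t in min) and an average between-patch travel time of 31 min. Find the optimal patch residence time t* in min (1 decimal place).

By the marginal value theorem, leave when the instantaneous gain rate g'(t) equals the habitat-wide average g(t)/(T + t).
g'(t) = 0.6·38·t^-0.4. Setting 0.6·38·t^-0.4 = 38·t^0.6/(31+t) gives 0.6(31+t) = t, so 0.40·t = 0.6×31.
t* = 0.6×31/0.40 = 46.5 min.

46.5 min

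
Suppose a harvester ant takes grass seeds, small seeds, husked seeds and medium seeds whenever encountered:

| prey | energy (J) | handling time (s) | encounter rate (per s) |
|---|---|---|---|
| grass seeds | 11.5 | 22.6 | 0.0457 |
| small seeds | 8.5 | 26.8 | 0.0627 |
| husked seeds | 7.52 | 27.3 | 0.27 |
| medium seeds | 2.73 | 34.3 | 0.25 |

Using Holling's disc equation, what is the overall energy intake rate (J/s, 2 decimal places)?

Energy encountered per unit search time: 0.0457×11.5 + 0.0627×8.5 + 0.27×7.52 + 0.25×2.73 = 3.771 J/s.
Handling time per unit search time: 0.0457×22.6 + 0.0627×26.8 + 0.27×27.3 + 0.25×34.3 = 18.66.
Rate = 3.771/(1 + 18.66) = 0.1918 J/s.

0.19 J/s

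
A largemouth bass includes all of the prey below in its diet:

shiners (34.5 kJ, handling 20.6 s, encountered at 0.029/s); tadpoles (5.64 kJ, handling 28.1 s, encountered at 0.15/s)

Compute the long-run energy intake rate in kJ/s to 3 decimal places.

0.318 kJ/s

R = (0.029×34.5 + 0.15×5.64) / (1 + 0.029×20.6 + 0.15×28.1) = 1.846/5.812 = 0.3177 kJ/s.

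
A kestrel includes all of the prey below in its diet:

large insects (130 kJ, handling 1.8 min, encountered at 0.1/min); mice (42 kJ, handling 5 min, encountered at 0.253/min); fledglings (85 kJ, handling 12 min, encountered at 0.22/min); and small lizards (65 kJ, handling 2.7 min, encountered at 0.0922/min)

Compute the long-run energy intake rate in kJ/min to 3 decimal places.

Energy encountered per unit search time: 0.1×130 + 0.253×42 + 0.22×85 + 0.0922×65 = 48.32 kJ/min.
Handling time per unit search time: 0.1×1.8 + 0.253×5 + 0.22×12 + 0.0922×2.7 = 4.334.
Rate = 48.32/(1 + 4.334) = 9.059 kJ/min.

9.059 kJ/min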